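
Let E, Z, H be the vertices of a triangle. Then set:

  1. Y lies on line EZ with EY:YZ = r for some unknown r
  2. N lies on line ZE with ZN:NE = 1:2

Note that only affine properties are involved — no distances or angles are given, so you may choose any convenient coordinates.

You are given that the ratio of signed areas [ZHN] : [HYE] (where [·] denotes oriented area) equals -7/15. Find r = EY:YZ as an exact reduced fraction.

r = 5/2

Set E = (0, 0), Z = (1, 0), H = (0, 1); any affine frame gives the same invariant.
1. With EY:YZ = r, write λ = r/(r+1) so Y = E + λ·(Z−E); Y is affine-linear in λ
2. N lies on line ZE with ZN:NE = 1:2 ⇒ N = (2/3, 0)
Every point depending on Y is an affine combination of Y and λ-independent points, so each such coordinate is linear in λ; the λ² term in each signed area is a multiple of (Z−E)×(Z−E) = 0, so 2·[ZHN] and 2·[HYE] are each linear in λ. Evaluating at λ=0 and λ=1:
  2·[ZHN] = 1/3,   2·[HYE] = −λ
So [ZHN]:[HYE] = (1/3) / (−λ). Setting this equal to -7/15:
  1/3 = -7/15·(−λ)  ⇒  λ = 5/7
Then r = λ/(1−λ) = (5/7)/(2/7) = 5/2. Check: with r = 5/2, Y = (5/7, 0) and [ZHN]:[HYE] = -7/15 as required.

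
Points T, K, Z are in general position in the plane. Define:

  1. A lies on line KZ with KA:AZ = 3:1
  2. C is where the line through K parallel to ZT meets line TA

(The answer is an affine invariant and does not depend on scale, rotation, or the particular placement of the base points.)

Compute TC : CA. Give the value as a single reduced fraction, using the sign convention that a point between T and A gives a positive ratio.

Assign T = (0, 0), K = (1, 0), Z = (0, 1) — the answer is frame-independent, so this choice is without loss of generality.
1. A lies on line KZ with KA:AZ = 3:1 ⇒ A = (1/4, 3/4)
2. C is where the line through K parallel to ZT meets line TA ⇒ C = (1, 3)
C = T + t·(A−T) with t = 4, so TC:CA = t:(1−t) = 4:-3

TC:CA = -4/3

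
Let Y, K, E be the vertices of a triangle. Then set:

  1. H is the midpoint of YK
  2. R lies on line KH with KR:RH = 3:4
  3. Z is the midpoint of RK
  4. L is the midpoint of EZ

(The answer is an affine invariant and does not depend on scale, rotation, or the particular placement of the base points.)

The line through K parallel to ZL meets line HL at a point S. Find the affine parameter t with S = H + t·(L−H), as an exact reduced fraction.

t = 14/11

Work in coordinates with Y = (0, 0), K = (1, 0), E = (0, 1).
1. H is the midpoint of YK ⇒ H = (1/2, 0)
2. R lies on line KH with KR:RH = 3:4 ⇒ R = (11/14, 0)
3. Z is the midpoint of RK ⇒ Z = (25/28, 0)
4. L is the midpoint of EZ ⇒ L = (25/56, 1/2)
through K parallel to ZL: direction (-25/56, 1/2); meets HL at S = (19/44, 7/11)
S = H + t·(L−H) with t = 14/11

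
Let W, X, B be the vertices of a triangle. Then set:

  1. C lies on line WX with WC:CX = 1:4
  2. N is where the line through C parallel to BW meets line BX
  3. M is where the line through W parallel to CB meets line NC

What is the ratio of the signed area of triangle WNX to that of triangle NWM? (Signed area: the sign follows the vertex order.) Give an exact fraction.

Work in coordinates with W = (0, 0), X = (1, 0), B = (0, 1).
1. C lies on line WX with WC:CX = 1:4 ⇒ C = (1/5, 0)
2. N is where the line through C parallel to BW meets line BX ⇒ N = (1/5, 4/5)
3. M is where the line through W parallel to CB meets line NC ⇒ M = (1/5, -1)
2·[WNX] = -4/5, 2·[NWM] = 9/25
[WNX]:[NWM] = -4/5:9/25 = -20/9

[WNX]:[NWM] = -20/9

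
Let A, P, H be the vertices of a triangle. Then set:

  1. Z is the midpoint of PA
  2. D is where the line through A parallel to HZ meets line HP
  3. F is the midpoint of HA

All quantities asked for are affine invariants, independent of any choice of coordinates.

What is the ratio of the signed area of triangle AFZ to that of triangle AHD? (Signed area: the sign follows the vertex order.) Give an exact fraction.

Assign A = (0, 0), P = (1, 0), H = (0, 1) — the answer is frame-independent, so this choice is without loss of generality.
1. Z is the midpoint of PA ⇒ Z = (1/2, 0)
2. D is where the line through A parallel to HZ meets line HP ⇒ D = (-1, 2)
3. F is the midpoint of HA ⇒ F = (0, 1/2)
2·[AFZ] = -1/4, 2·[AHD] = 1
[AFZ]:[AHD] = -1/4:1 = -1/4

[AFZ]:[AHD] = -1/4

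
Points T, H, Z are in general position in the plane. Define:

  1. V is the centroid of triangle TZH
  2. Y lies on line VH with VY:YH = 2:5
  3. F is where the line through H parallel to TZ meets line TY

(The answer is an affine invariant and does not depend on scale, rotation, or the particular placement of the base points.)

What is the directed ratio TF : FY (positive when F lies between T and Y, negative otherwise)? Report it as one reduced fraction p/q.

Set T = (0, 0), H = (1, 0), Z = (0, 1); any affine frame gives the same invariant.
1. V is the centroid of triangle TZH ⇒ V = (1/3, 1/3)
2. Y lies on line VH with VY:YH = 2:5 ⇒ Y = (11/21, 5/21)
3. F is where the line through H parallel to TZ meets line TY ⇒ F = (1, 5/11)
F = T + t·(Y−T) with t = 21/11, so TF:FY = t:(1−t) = 21/11:-10/11

TF:FY = -21/10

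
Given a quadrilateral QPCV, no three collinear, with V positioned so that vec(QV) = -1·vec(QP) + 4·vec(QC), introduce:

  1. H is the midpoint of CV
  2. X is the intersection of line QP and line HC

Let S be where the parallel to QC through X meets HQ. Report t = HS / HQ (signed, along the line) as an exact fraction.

Set Q = (0, 0), P = (1, 0), C = (0, 1), V = (-1, 4); any affine frame gives the same invariant.
1. H is the midpoint of CV ⇒ H = (-1/2, 5/2)
2. X is the intersection of line QP and line HC ⇒ X = (1/3, 0)
through X parallel to QC: direction (0, 1); meets HQ at S = (1/3, -5/3)
S = H + t·(Q−H) with t = 5/3

t = 5/3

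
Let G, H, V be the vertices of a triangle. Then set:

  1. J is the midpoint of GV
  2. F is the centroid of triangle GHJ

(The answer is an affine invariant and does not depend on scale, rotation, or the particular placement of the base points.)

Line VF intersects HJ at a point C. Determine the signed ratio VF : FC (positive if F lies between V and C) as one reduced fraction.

VF:FC = -4

Set G = (0, 0), H = (1, 0), V = (0, 1); any affine frame gives the same invariant.
1. J is the midpoint of GV ⇒ J = (0, 1/2)
2. F is the centroid of triangle GHJ ⇒ F = (1/3, 1/6)
line VF meets HJ at C = (1/4, 3/8)
F = V + t·(C−V) with t = 4/3, so VF:FC = 4/3:-1/3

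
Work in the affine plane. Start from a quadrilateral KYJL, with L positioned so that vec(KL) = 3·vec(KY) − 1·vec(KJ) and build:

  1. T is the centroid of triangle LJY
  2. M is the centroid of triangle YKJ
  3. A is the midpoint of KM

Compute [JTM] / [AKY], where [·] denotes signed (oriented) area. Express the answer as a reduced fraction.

[JTM]:[AKY] = -10/3

Choose coordinates K = (0, 0), Y = (1, 0), J = (0, 1), L = (3, -1).
1. T is the centroid of triangle LJY ⇒ T = (4/3, 0)
2. M is the centroid of triangle YKJ ⇒ M = (1/3, 1/3)
3. A is the midpoint of KM ⇒ A = (1/6, 1/6)
2·[JTM] = -5/9, 2·[AKY] = 1/6
[JTM]:[AKY] = -5/9:1/6 = -10/3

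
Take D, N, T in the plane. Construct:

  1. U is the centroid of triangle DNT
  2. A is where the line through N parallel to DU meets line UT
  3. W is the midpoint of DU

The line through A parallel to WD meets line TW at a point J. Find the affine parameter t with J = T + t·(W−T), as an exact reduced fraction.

Choose coordinates D = (0, 0), N = (1, 0), T = (0, 1).
1. U is the centroid of triangle DNT ⇒ U = (1/3, 1/3)
2. A is where the line through N parallel to DU meets line UT ⇒ A = (2/3, -1/3)
3. W is the midpoint of DU ⇒ W = (1/6, 1/6)
through A parallel to WD: direction (-1/6, -1/6); meets TW at J = (1/3, -2/3)
J = T + t·(W−T) with t = 2

t = 2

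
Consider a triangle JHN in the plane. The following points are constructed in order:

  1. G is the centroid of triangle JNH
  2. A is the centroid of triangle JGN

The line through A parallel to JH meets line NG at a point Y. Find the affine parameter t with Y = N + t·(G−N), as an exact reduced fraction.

t = 5/6

Work in coordinates with J = (0, 0), H = (1, 0), N = (0, 1).
1. G is the centroid of triangle JNH ⇒ G = (1/3, 1/3)
2. A is the centroid of triangle JGN ⇒ A = (1/9, 4/9)
through A parallel to JH: direction (1, 0); meets NG at Y = (5/18, 4/9)
Y = N + t·(G−N) with t = 5/6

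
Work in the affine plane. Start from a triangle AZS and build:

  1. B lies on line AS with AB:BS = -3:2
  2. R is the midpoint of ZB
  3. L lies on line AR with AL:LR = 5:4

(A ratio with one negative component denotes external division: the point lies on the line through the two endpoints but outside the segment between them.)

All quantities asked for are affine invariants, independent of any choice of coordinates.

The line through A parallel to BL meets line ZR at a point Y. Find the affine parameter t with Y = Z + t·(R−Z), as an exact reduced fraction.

Set A = (0, 0), Z = (1, 0), S = (0, 1); any affine frame gives the same invariant.
1. B lies on line AS with AB:BS = -3:2 ⇒ B = (0, 3)
2. R is the midpoint of ZB ⇒ R = (1/2, 3/2)
3. L lies on line AR with AL:LR = 5:4 ⇒ L = (5/18, 5/6)
through A parallel to BL: direction (5/18, -13/6); meets ZR at Y = (-5/8, 39/8)
Y = Z + t·(R−Z) with t = 13/4

t = 13/4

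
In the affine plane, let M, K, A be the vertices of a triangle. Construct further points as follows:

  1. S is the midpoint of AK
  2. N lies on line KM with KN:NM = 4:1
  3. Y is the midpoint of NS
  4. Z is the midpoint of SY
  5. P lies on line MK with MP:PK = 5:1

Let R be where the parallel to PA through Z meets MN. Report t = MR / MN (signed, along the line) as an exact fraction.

t = 59/16

Assign M = (0, 0), K = (1, 0), A = (0, 1) — the answer is frame-independent, so this choice is without loss of generality.
1. S is the midpoint of AK ⇒ S = (1/2, 1/2)
2. N lies on line KM with KN:NM = 4:1 ⇒ N = (1/5, 0)
3. Y is the midpoint of NS ⇒ Y = (7/20, 1/4)
4. Z is the midpoint of SY ⇒ Z = (17/40, 3/8)
5. P lies on line MK with MP:PK = 5:1 ⇒ P = (5/6, 0)
through Z parallel to PA: direction (-5/6, 1); meets MN at R = (59/80, 0)
R = M + t·(N−M) with t = 59/16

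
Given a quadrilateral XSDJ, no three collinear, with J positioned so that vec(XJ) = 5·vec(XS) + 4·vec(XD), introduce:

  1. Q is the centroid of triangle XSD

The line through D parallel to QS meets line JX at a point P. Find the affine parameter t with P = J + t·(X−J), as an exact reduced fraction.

Choose coordinates X = (0, 0), S = (1, 0), D = (0, 1), J = (5, 4).
1. Q is the centroid of triangle XSD ⇒ Q = (1/3, 1/3)
through D parallel to QS: direction (2/3, -1/3); meets JX at P = (10/13, 8/13)
P = J + t·(X−J) with t = 11/13

t = 11/13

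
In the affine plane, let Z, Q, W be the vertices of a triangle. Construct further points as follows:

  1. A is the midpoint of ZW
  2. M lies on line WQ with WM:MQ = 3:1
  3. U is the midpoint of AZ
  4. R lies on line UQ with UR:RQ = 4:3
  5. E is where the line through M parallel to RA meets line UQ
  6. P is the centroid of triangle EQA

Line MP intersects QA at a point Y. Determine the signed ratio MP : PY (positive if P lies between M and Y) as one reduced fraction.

Assign Z = (0, 0), Q = (1, 0), W = (0, 1) — the answer is frame-independent, so this choice is without loss of generality.
1. A is the midpoint of ZW ⇒ A = (0, 1/2)
2. M lies on line WQ with WM:MQ = 3:1 ⇒ M = (3/4, 1/4)
3. U is the midpoint of AZ ⇒ U = (0, 1/4)
4. R lies on line UQ with UR:RQ = 4:3 ⇒ R = (4/7, 3/28)
5. E is where the line through M parallel to RA meets line UQ ⇒ E = (33/28, -5/112)
6. P is the centroid of triangle EQA ⇒ P = (61/84, 17/112)
line MP meets QA at Y = (107/148, 41/296)
P = M + t·(Y−M) with t = 37/42, so MP:PY = 37/42:5/42

MP:PY = 37/5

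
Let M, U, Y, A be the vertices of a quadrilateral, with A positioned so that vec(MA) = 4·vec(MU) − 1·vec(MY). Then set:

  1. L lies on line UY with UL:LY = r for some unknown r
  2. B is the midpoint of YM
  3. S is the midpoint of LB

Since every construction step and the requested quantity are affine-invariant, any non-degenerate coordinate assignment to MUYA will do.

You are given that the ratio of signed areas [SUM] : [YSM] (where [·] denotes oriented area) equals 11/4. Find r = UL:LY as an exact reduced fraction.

Choose coordinates M = (0, 0), U = (1, 0), Y = (0, 1), A = (4, -1).
1. With UL:LY = r, write λ = r/(r+1) so L = U + λ·(Y−U); L is affine-linear in λ
2. B is the midpoint of YM ⇒ B = (0, 1/2)
3. S is the midpoint of LB ⇒ S is an affine combination of earlier points and hence also affine-linear in λ
Every point depending on L is an affine combination of L and λ-independent points, so each such coordinate is linear in λ; the λ² term in each signed area is a multiple of (Y−U)×(Y−U) = 0, so 2·[SUM] and 2·[YSM] are each linear in λ. Evaluating at λ=0 and λ=1:
  2·[SUM] = -1/2·λ − 1/4,   2·[YSM] = 1/2·λ − 1/2
So [SUM]:[YSM] = (-1/2·λ − 1/4) / (1/2·λ − 1/2). Setting this equal to 11/4:
  -1/2·λ − 1/4 = 11/4·(1/2·λ − 1/2)  ⇒  λ = 3/5
Then r = λ/(1−λ) = (3/5)/(2/5) = 3/2. Check: with r = 3/2, L = (2/5, 3/5) and [SUM]:[YSM] = 11/4 as required.

r = 3/2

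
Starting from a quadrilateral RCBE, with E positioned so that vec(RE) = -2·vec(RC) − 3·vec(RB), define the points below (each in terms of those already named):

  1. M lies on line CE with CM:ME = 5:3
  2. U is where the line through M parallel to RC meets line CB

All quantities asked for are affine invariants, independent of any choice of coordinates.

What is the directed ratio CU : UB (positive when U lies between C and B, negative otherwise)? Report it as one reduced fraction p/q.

CU:UB = -15/23

Work in coordinates with R = (0, 0), C = (1, 0), B = (0, 1), E = (-2, -3).
1. M lies on line CE with CM:ME = 5:3 ⇒ M = (-7/8, -15/8)
2. U is where the line through M parallel to RC meets line CB ⇒ U = (23/8, -15/8)
U = C + t·(B−C) with t = -15/8, so CU:UB = t:(1−t) = -15/8:23/8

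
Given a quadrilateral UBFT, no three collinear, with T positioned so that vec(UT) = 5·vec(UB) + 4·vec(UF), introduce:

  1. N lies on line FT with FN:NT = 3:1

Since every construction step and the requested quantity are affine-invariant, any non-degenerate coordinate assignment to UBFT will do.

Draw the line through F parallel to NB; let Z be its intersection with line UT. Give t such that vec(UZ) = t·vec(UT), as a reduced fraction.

t = -11/21

Assign U = (0, 0), B = (1, 0), F = (0, 1), T = (5, 4) — the answer is frame-independent, so this choice is without loss of generality.
1. N lies on line FT with FN:NT = 3:1 ⇒ N = (15/4, 13/4)
through F parallel to NB: direction (-11/4, -13/4); meets UT at Z = (-55/21, -44/21)
Z = U + t·(T−U) with t = -11/21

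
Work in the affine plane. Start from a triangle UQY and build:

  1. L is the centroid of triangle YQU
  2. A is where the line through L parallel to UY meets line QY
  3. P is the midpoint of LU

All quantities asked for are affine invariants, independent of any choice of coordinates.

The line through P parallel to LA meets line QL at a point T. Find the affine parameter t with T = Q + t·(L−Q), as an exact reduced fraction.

t = 5/4

Assign U = (0, 0), Q = (1, 0), Y = (0, 1) — the answer is frame-independent, so this choice is without loss of generality.
1. L is the centroid of triangle YQU ⇒ L = (1/3, 1/3)
2. A is where the line through L parallel to UY meets line QY ⇒ A = (1/3, 2/3)
3. P is the midpoint of LU ⇒ P = (1/6, 1/6)
through P parallel to LA: direction (0, 1/3); meets QL at T = (1/6, 5/12)
T = Q + t·(L−Q) with t = 5/4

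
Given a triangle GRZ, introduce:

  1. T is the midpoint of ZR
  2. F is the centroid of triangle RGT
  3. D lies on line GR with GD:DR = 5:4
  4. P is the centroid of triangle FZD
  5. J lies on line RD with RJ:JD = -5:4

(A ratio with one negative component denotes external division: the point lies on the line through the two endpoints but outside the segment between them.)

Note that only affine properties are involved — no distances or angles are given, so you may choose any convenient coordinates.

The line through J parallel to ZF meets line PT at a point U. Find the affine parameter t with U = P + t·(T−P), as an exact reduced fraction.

t = -244/29

Work in coordinates with G = (0, 0), R = (1, 0), Z = (0, 1).
1. T is the midpoint of ZR ⇒ T = (1/2, 1/2)
2. F is the centroid of triangle RGT ⇒ F = (1/2, 1/6)
3. D lies on line GR with GD:DR = 5:4 ⇒ D = (5/9, 0)
4. P is the centroid of triangle FZD ⇒ P = (19/54, 7/18)
5. J lies on line RD with RJ:JD = -5:4 ⇒ J = (-11/9, 0)
through J parallel to ZF: direction (1/2, -5/6); meets PT at U = (-467/522, -95/174)
U = P + t·(T−P) with t = -244/29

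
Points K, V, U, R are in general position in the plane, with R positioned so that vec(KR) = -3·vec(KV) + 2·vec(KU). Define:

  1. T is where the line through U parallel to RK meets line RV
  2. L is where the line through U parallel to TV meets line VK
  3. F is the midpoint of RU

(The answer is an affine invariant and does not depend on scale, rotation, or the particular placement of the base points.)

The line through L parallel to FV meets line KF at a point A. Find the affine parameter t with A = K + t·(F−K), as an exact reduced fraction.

Assign K = (0, 0), V = (1, 0), U = (0, 1), R = (-3, 2) — the answer is frame-independent, so this choice is without loss of generality.
1. T is where the line through U parallel to RK meets line RV ⇒ T = (3, -1)
2. L is where the line through U parallel to TV meets line VK ⇒ L = (2, 0)
3. F is the midpoint of RU ⇒ F = (-3/2, 3/2)
through L parallel to FV: direction (5/2, -3/2); meets KF at A = (-3, 3)
A = K + t·(F−K) with t = 2

t = 2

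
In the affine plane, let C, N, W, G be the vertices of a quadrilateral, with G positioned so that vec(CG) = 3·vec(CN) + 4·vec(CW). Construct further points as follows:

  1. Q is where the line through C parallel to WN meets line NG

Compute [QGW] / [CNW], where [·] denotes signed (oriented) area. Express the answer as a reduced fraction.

[QGW]:[CNW] = 7

Set C = (0, 0), N = (1, 0), W = (0, 1), G = (3, 4); any affine frame gives the same invariant.
1. Q is where the line through C parallel to WN meets line NG ⇒ Q = (2/3, -2/3)
2·[QGW] = 7, 2·[CNW] = 1
[QGW]:[CNW] = 7:1 = 7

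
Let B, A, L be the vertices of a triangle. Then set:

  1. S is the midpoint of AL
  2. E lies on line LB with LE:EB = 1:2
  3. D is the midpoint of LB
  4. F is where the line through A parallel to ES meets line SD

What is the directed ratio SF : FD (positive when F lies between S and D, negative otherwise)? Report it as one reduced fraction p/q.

Assign B = (0, 0), A = (1, 0), L = (0, 1) — the answer is frame-independent, so this choice is without loss of generality.
1. S is the midpoint of AL ⇒ S = (1/2, 1/2)
2. E lies on line LB with LE:EB = 1:2 ⇒ E = (0, 2/3)
3. D is the midpoint of LB ⇒ D = (0, 1/2)
4. F is where the line through A parallel to ES meets line SD ⇒ F = (-1/2, 1/2)
F = S + t·(D−S) with t = 2, so SF:FD = t:(1−t) = 2:-1

SF:FD = -2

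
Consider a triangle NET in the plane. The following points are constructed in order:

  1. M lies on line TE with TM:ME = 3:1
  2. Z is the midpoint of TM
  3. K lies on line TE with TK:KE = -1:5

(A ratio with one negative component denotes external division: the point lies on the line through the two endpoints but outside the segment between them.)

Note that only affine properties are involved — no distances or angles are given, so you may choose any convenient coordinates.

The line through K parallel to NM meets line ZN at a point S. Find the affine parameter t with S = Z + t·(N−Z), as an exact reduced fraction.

Assign N = (0, 0), E = (1, 0), T = (0, 1) — the answer is frame-independent, so this choice is without loss of generality.
1. M lies on line TE with TM:ME = 3:1 ⇒ M = (3/4, 1/4)
2. Z is the midpoint of TM ⇒ Z = (3/8, 5/8)
3. K lies on line TE with TK:KE = -1:5 ⇒ K = (-1/4, 5/4)
through K parallel to NM: direction (3/4, 1/4); meets ZN at S = (1, 5/3)
S = Z + t·(N−Z) with t = -5/3

t = -5/3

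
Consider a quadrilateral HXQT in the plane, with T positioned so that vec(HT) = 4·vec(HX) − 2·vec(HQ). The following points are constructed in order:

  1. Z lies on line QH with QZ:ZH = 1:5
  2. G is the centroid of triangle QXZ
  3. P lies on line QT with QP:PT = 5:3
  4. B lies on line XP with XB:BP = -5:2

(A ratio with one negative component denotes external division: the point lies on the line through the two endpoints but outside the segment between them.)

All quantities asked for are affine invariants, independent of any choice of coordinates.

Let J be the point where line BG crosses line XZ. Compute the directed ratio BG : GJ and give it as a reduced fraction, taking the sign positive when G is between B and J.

BG:GJ = 41/4

Set H = (0, 0), X = (1, 0), Q = (0, 1), T = (4, -2); any affine frame gives the same invariant.
1. Z lies on line QH with QZ:ZH = 1:5 ⇒ Z = (0, 5/6)
2. G is the centroid of triangle QXZ ⇒ G = (1/3, 11/18)
3. P lies on line QT with QP:PT = 5:3 ⇒ P = (5/2, -7/8)
4. B lies on line XP with XB:BP = -5:2 ⇒ B = (7/2, -35/24)
line BG meets XZ at J = (1/41, 100/123)
G = B + t·(J−B) with t = 41/45, so BG:GJ = 41/45:4/45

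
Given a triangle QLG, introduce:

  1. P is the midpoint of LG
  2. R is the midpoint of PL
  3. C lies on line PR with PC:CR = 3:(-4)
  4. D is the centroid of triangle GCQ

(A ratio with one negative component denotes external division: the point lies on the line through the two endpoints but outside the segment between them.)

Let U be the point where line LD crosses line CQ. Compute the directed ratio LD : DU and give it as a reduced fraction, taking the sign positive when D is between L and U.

LD:DU = 14

Assign Q = (0, 0), L = (1, 0), G = (0, 1) — the answer is frame-independent, so this choice is without loss of generality.
1. P is the midpoint of LG ⇒ P = (1/2, 1/2)
2. R is the midpoint of PL ⇒ R = (3/4, 1/4)
3. C lies on line PR with PC:CR = 3:(-4) ⇒ C = (-1/4, 5/4)
4. D is the centroid of triangle GCQ ⇒ D = (-1/12, 3/4)
line LD meets CQ at U = (-9/56, 45/56)
D = L + t·(U−L) with t = 14/15, so LD:DU = 14/15:1/15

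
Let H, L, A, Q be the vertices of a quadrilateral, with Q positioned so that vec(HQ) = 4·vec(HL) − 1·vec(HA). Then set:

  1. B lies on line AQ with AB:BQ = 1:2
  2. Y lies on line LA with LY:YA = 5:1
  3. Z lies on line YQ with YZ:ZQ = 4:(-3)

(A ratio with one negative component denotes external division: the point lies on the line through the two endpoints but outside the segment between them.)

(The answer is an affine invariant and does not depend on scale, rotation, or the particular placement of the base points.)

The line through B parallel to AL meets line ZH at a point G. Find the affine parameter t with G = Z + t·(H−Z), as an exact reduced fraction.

Assign H = (0, 0), L = (1, 0), A = (0, 1), Q = (4, -1) — the answer is frame-independent, so this choice is without loss of generality.
1. B lies on line AQ with AB:BQ = 1:2 ⇒ B = (4/3, 1/3)
2. Y lies on line LA with LY:YA = 5:1 ⇒ Y = (1/6, 5/6)
3. Z lies on line YQ with YZ:ZQ = 4:(-3) ⇒ Z = (31/2, -13/2)
through B parallel to AL: direction (1, -1); meets ZH at G = (155/54, -65/54)
G = Z + t·(H−Z) with t = 22/27

t = 22/27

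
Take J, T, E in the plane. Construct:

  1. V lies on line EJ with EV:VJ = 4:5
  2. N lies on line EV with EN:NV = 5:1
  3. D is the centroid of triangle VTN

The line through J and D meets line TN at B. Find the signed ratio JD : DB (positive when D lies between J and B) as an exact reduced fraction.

Work in coordinates with J = (0, 0), T = (1, 0), E = (0, 1).
1. V lies on line EJ with EV:VJ = 4:5 ⇒ V = (0, 5/9)
2. N lies on line EV with EN:NV = 5:1 ⇒ N = (0, 17/27)
3. D is the centroid of triangle VTN ⇒ D = (1/3, 32/81)
line JD meets TN at B = (17/49, 544/1323)
D = J + t·(B−J) with t = 49/51, so JD:DB = 49/51:2/51

JD:DB = 49/2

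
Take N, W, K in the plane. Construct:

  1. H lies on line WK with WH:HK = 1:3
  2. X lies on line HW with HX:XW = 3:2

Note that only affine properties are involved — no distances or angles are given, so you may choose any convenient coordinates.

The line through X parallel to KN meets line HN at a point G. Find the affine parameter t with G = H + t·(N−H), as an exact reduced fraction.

Work in coordinates with N = (0, 0), W = (1, 0), K = (0, 1).
1. H lies on line WK with WH:HK = 1:3 ⇒ H = (3/4, 1/4)
2. X lies on line HW with HX:XW = 3:2 ⇒ X = (9/10, 1/10)
through X parallel to KN: direction (0, -1); meets HN at G = (9/10, 3/10)
G = H + t·(N−H) with t = -1/5

t = -1/5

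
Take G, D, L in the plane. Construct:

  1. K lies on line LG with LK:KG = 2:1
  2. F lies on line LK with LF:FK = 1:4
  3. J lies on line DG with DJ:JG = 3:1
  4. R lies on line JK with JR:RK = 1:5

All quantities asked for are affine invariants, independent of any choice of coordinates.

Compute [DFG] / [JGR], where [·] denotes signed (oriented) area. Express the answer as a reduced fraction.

[DFG]:[JGR] = -312/5

Choose coordinates G = (0, 0), D = (1, 0), L = (0, 1).
1. K lies on line LG with LK:KG = 2:1 ⇒ K = (0, 1/3)
2. F lies on line LK with LF:FK = 1:4 ⇒ F = (0, 13/15)
3. J lies on line DG with DJ:JG = 3:1 ⇒ J = (1/4, 0)
4. R lies on line JK with JR:RK = 1:5 ⇒ R = (5/24, 1/18)
2·[DFG] = 13/15, 2·[JGR] = -1/72
[DFG]:[JGR] = 13/15:-1/72 = -312/5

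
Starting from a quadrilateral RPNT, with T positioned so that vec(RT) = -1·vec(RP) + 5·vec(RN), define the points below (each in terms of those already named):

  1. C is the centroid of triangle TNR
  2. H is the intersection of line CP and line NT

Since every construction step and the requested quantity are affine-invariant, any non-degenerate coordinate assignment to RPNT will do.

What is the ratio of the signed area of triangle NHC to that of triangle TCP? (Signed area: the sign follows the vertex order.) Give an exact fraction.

Set R = (0, 0), P = (1, 0), N = (0, 1), T = (-1, 5); any affine frame gives the same invariant.
1. C is the centroid of triangle TNR ⇒ C = (-1/3, 2)
2. H is the intersection of line CP and line NT ⇒ H = (-1/5, 9/5)
2·[NHC] = 1/15, 2·[TCP] = 8/3
[NHC]:[TCP] = 1/15:8/3 = 1/40

[NHC]:[TCP] = 1/40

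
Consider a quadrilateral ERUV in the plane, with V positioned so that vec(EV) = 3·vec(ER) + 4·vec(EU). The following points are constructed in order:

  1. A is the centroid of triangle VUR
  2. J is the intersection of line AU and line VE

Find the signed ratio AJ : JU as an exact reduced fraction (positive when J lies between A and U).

AJ:JU = 1/9

Set E = (0, 0), R = (1, 0), U = (0, 1), V = (3, 4); any affine frame gives the same invariant.
1. A is the centroid of triangle VUR ⇒ A = (4/3, 5/3)
2. J is the intersection of line AU and line VE ⇒ J = (6/5, 8/5)
J = A + t·(U−A) with t = 1/10, so AJ:JU = t:(1−t) = 1/10:9/10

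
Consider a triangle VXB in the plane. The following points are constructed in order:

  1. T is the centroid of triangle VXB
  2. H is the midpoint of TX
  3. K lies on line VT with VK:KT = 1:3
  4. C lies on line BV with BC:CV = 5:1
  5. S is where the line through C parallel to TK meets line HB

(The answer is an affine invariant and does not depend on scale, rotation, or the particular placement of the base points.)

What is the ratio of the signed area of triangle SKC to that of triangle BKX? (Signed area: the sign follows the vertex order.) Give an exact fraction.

Work in coordinates with V = (0, 0), X = (1, 0), B = (0, 1).
1. T is the centroid of triangle VXB ⇒ T = (1/3, 1/3)
2. H is the midpoint of TX ⇒ H = (2/3, 1/6)
3. K lies on line VT with VK:KT = 1:3 ⇒ K = (1/12, 1/12)
4. C lies on line BV with BC:CV = 5:1 ⇒ C = (0, 1/6)
5. S is where the line through C parallel to TK meets line HB ⇒ S = (10/27, 29/54)
2·[SKC] = -5/81, 2·[BKX] = 5/6
[SKC]:[BKX] = -5/81:5/6 = -2/27

[SKC]:[BKX] = -2/27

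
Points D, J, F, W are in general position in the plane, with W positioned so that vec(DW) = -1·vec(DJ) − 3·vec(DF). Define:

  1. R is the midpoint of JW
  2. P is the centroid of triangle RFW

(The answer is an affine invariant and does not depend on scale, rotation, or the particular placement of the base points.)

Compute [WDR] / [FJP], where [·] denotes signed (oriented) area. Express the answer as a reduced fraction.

Assign D = (0, 0), J = (1, 0), F = (0, 1), W = (-1, -3) — the answer is frame-independent, so this choice is without loss of generality.
1. R is the midpoint of JW ⇒ R = (0, -3/2)
2. P is the centroid of triangle RFW ⇒ P = (-1/3, -7/6)
2·[WDR] = -3/2, 2·[FJP] = -5/2
[WDR]:[FJP] = -3/2:-5/2 = 3/5

[WDR]:[FJP] = 3/5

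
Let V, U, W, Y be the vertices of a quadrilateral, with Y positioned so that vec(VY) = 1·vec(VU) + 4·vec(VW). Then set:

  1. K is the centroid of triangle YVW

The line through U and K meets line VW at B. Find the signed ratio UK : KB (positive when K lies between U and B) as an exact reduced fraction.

UK:KB = 2

Choose coordinates V = (0, 0), U = (1, 0), W = (0, 1), Y = (1, 4).
1. K is the centroid of triangle YVW ⇒ K = (1/3, 5/3)
line UK meets VW at B = (0, 5/2)
K = U + t·(B−U) with t = 2/3, so UK:KB = 2/3:1/3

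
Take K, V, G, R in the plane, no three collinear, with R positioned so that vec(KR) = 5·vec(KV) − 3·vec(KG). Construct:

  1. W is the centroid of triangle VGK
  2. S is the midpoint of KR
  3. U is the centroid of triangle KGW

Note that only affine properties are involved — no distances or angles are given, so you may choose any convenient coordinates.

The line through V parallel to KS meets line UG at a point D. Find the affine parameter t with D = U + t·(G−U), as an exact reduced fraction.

t = 2/11

Work in coordinates with K = (0, 0), V = (1, 0), G = (0, 1), R = (5, -3).
1. W is the centroid of triangle VGK ⇒ W = (1/3, 1/3)
2. S is the midpoint of KR ⇒ S = (5/2, -3/2)
3. U is the centroid of triangle KGW ⇒ U = (1/9, 4/9)
through V parallel to KS: direction (5/2, -3/2); meets UG at D = (1/11, 6/11)
D = U + t·(G−U) with t = 2/11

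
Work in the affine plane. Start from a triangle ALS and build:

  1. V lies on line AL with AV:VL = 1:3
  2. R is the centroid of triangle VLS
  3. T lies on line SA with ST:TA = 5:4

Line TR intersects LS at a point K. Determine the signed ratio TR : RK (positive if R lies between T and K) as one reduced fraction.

TR:RK = 11/9

Assign A = (0, 0), L = (1, 0), S = (0, 1) — the answer is frame-independent, so this choice is without loss of generality.
1. V lies on line AL with AV:VL = 1:3 ⇒ V = (1/4, 0)
2. R is the centroid of triangle VLS ⇒ R = (5/12, 1/3)
3. T lies on line SA with ST:TA = 5:4 ⇒ T = (0, 4/9)
line TR meets LS at K = (25/33, 8/33)
R = T + t·(K−T) with t = 11/20, so TR:RK = 11/20:9/20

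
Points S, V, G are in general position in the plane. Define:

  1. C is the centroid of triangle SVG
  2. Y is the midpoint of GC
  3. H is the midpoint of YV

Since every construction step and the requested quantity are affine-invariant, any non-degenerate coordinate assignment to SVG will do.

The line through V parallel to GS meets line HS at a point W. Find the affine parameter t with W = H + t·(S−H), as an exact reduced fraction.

Assign S = (0, 0), V = (1, 0), G = (0, 1) — the answer is frame-independent, so this choice is without loss of generality.
1. C is the centroid of triangle SVG ⇒ C = (1/3, 1/3)
2. Y is the midpoint of GC ⇒ Y = (1/6, 2/3)
3. H is the midpoint of YV ⇒ H = (7/12, 1/3)
through V parallel to GS: direction (0, -1); meets HS at W = (1, 4/7)
W = H + t·(S−H) with t = -5/7

t = -5/7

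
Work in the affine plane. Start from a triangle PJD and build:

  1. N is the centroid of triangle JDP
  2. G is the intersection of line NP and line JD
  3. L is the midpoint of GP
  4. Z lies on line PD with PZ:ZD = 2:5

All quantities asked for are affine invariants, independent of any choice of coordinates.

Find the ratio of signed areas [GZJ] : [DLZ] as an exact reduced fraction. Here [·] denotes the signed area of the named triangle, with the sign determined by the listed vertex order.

[GZJ]:[DLZ] = -2

Set P = (0, 0), J = (1, 0), D = (0, 1); any affine frame gives the same invariant.
1. N is the centroid of triangle JDP ⇒ N = (1/3, 1/3)
2. G is the intersection of line NP and line JD ⇒ G = (1/2, 1/2)
3. L is the midpoint of GP ⇒ L = (1/4, 1/4)
4. Z lies on line PD with PZ:ZD = 2:5 ⇒ Z = (0, 2/7)
2·[GZJ] = 5/14, 2·[DLZ] = -5/28
[GZJ]:[DLZ] = 5/14:-5/28 = -2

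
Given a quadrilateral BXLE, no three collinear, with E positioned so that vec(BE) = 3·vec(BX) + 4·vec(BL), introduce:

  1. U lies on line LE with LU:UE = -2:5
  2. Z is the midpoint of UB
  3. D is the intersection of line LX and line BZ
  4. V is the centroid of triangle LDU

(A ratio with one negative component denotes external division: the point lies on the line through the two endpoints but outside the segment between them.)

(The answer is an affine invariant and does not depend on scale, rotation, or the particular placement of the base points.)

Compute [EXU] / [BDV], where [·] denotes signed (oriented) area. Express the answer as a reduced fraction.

[EXU]:[BDV] = -45

Set B = (0, 0), X = (1, 0), L = (0, 1), E = (3, 4); any affine frame gives the same invariant.
1. U lies on line LE with LU:UE = -2:5 ⇒ U = (-2, -1)
2. Z is the midpoint of UB ⇒ Z = (-1, -1/2)
3. D is the intersection of line LX and line BZ ⇒ D = (2/3, 1/3)
4. V is the centroid of triangle LDU ⇒ V = (-4/9, 1/9)
2·[EXU] = -10, 2·[BDV] = 2/9
[EXU]:[BDV] = -10:2/9 = -45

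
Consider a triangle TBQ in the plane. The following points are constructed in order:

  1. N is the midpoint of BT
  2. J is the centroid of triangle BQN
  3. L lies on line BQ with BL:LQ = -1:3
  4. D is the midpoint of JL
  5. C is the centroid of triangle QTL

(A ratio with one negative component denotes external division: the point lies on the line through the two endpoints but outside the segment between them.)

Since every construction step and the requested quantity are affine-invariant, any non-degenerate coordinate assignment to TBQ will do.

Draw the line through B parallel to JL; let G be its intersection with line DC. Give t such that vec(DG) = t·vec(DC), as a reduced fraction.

t = -1/2

Choose coordinates T = (0, 0), B = (1, 0), Q = (0, 1).
1. N is the midpoint of BT ⇒ N = (1/2, 0)
2. J is the centroid of triangle BQN ⇒ J = (1/2, 1/3)
3. L lies on line BQ with BL:LQ = -1:3 ⇒ L = (3/2, -1/2)
4. D is the midpoint of JL ⇒ D = (1, -1/12)
5. C is the centroid of triangle QTL ⇒ C = (1/2, 1/6)
through B parallel to JL: direction (1, -5/6); meets DC at G = (5/4, -5/24)
G = D + t·(C−D) with t = -1/2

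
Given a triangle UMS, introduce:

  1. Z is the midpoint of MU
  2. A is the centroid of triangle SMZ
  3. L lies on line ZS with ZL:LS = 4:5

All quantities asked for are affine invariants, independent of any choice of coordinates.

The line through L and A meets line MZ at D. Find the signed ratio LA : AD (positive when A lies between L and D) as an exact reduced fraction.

Set U = (0, 0), M = (1, 0), S = (0, 1); any affine frame gives the same invariant.
1. Z is the midpoint of MU ⇒ Z = (1/2, 0)
2. A is the centroid of triangle SMZ ⇒ A = (1/2, 1/3)
3. L lies on line ZS with ZL:LS = 4:5 ⇒ L = (5/18, 4/9)
line LA meets MZ at D = (7/6, 0)
A = L + t·(D−L) with t = 1/4, so LA:AD = 1/4:3/4

LA:AD = 1/3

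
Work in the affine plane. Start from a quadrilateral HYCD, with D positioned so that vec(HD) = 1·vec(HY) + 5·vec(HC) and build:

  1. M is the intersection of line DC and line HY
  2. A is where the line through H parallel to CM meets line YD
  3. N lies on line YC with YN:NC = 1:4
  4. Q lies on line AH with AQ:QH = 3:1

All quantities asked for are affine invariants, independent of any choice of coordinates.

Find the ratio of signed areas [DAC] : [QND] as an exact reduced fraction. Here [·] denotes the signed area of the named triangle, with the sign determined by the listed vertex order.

[DAC]:[QND] = -5/14

Assign H = (0, 0), Y = (1, 0), C = (0, 1), D = (1, 5) — the answer is frame-independent, so this choice is without loss of generality.
1. M is the intersection of line DC and line HY ⇒ M = (-1/4, 0)
2. A is where the line through H parallel to CM meets line YD ⇒ A = (1, 4)
3. N lies on line YC with YN:NC = 1:4 ⇒ N = (4/5, 1/5)
4. Q lies on line AH with AQ:QH = 3:1 ⇒ Q = (1/4, 1)
2·[DAC] = -1, 2·[QND] = 14/5
[DAC]:[QND] = -1:14/5 = -5/14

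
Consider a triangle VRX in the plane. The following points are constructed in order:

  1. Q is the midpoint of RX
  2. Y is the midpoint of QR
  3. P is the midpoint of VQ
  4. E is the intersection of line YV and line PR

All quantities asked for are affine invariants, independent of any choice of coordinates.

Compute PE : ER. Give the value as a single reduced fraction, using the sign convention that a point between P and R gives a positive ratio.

PE:ER = 1/2

Work in coordinates with V = (0, 0), R = (1, 0), X = (0, 1).
1. Q is the midpoint of RX ⇒ Q = (1/2, 1/2)
2. Y is the midpoint of QR ⇒ Y = (3/4, 1/4)
3. P is the midpoint of VQ ⇒ P = (1/4, 1/4)
4. E is the intersection of line YV and line PR ⇒ E = (1/2, 1/6)
E = P + t·(R−P) with t = 1/3, so PE:ER = t:(1−t) = 1/3:2/3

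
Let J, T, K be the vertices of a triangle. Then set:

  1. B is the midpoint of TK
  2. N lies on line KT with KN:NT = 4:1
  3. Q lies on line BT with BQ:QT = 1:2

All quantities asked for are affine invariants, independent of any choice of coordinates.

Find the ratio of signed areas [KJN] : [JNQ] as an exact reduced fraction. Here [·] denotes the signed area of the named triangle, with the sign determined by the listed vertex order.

Choose coordinates J = (0, 0), T = (1, 0), K = (0, 1).
1. B is the midpoint of TK ⇒ B = (1/2, 1/2)
2. N lies on line KT with KN:NT = 4:1 ⇒ N = (4/5, 1/5)
3. Q lies on line BT with BQ:QT = 1:2 ⇒ Q = (2/3, 1/3)
2·[KJN] = 4/5, 2·[JNQ] = 2/15
[KJN]:[JNQ] = 4/5:2/15 = 6

[KJN]:[JNQ] = 6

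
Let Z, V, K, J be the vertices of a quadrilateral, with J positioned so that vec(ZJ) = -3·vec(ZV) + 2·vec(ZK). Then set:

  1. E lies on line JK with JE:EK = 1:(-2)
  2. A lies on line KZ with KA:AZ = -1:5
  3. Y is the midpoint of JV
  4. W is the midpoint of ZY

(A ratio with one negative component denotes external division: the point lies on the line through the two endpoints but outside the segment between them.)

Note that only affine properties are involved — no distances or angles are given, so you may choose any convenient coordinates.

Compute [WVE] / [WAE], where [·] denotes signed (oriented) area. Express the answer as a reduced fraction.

[WVE]:[WAE] = 8/43

Choose coordinates Z = (0, 0), V = (1, 0), K = (0, 1), J = (-3, 2).
1. E lies on line JK with JE:EK = 1:(-2) ⇒ E = (-6, 3)
2. A lies on line KZ with KA:AZ = -1:5 ⇒ A = (0, 5/4)
3. Y is the midpoint of JV ⇒ Y = (-1, 1)
4. W is the midpoint of ZY ⇒ W = (-1/2, 1/2)
2·[WVE] = 1, 2·[WAE] = 43/8
[WVE]:[WAE] = 1:43/8 = 8/43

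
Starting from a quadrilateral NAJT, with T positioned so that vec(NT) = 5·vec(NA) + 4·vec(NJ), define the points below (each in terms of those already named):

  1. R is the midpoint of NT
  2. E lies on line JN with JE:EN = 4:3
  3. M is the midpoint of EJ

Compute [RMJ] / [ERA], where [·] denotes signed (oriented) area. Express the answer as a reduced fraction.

Set N = (0, 0), A = (1, 0), J = (0, 1), T = (5, 4); any affine frame gives the same invariant.
1. R is the midpoint of NT ⇒ R = (5/2, 2)
2. E lies on line JN with JE:EN = 4:3 ⇒ E = (0, 3/7)
3. M is the midpoint of EJ ⇒ M = (0, 5/7)
2·[RMJ] = -5/7, 2·[ERA] = -37/14
[RMJ]:[ERA] = -5/7:-37/14 = 10/37

[RMJ]:[ERA] = 10/37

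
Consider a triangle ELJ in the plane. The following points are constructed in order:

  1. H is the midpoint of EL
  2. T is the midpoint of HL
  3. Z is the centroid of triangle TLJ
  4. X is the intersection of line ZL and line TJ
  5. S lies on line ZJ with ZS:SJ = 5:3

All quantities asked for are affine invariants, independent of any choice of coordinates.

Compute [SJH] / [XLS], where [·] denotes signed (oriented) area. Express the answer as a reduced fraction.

[SJH]:[XLS] = 6/5

Set E = (0, 0), L = (1, 0), J = (0, 1); any affine frame gives the same invariant.
1. H is the midpoint of EL ⇒ H = (1/2, 0)
2. T is the midpoint of HL ⇒ T = (3/4, 0)
3. Z is the centroid of triangle TLJ ⇒ Z = (7/12, 1/3)
4. X is the intersection of line ZL and line TJ ⇒ X = (3/8, 1/2)
5. S lies on line ZJ with ZS:SJ = 5:3 ⇒ S = (7/32, 3/4)
2·[SJH] = 3/32, 2·[XLS] = 5/64
[SJH]:[XLS] = 3/32:5/64 = 6/5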